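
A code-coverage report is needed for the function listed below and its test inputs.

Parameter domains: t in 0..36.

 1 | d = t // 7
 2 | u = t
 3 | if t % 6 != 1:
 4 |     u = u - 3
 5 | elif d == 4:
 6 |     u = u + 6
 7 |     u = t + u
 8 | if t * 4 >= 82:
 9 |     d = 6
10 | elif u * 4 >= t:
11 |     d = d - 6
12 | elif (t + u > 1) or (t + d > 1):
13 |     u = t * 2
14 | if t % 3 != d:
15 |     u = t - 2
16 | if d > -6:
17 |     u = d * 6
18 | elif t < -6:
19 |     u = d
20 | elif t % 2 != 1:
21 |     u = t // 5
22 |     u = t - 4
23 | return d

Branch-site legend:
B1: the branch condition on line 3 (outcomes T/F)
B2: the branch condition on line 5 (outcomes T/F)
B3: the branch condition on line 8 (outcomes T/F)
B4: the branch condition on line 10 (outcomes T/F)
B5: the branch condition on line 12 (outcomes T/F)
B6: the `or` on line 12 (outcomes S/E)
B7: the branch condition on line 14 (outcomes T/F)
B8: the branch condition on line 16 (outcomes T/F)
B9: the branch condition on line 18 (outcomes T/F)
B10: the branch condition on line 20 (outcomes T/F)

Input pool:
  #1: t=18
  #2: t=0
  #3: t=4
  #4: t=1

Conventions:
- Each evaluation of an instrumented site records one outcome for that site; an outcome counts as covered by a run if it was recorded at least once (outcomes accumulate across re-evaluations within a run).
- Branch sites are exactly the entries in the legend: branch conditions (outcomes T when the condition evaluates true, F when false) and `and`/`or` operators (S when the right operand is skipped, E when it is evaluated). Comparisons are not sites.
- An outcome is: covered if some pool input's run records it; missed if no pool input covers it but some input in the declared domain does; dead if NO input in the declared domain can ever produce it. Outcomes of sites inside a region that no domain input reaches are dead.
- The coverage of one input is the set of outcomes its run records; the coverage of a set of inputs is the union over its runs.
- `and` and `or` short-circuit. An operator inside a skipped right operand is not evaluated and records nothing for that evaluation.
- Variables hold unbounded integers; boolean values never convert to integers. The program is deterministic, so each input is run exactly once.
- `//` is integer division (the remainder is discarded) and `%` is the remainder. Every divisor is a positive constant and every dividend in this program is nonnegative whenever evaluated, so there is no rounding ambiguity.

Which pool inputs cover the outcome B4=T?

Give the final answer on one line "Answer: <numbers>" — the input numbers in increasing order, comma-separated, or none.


input #1 (t=18): covers B4=T
input #2 (t=0): misses B4=T
input #3 (t=4): covers B4=T
input #4 (t=1): covers B4=T
Answer: 1, 3, 4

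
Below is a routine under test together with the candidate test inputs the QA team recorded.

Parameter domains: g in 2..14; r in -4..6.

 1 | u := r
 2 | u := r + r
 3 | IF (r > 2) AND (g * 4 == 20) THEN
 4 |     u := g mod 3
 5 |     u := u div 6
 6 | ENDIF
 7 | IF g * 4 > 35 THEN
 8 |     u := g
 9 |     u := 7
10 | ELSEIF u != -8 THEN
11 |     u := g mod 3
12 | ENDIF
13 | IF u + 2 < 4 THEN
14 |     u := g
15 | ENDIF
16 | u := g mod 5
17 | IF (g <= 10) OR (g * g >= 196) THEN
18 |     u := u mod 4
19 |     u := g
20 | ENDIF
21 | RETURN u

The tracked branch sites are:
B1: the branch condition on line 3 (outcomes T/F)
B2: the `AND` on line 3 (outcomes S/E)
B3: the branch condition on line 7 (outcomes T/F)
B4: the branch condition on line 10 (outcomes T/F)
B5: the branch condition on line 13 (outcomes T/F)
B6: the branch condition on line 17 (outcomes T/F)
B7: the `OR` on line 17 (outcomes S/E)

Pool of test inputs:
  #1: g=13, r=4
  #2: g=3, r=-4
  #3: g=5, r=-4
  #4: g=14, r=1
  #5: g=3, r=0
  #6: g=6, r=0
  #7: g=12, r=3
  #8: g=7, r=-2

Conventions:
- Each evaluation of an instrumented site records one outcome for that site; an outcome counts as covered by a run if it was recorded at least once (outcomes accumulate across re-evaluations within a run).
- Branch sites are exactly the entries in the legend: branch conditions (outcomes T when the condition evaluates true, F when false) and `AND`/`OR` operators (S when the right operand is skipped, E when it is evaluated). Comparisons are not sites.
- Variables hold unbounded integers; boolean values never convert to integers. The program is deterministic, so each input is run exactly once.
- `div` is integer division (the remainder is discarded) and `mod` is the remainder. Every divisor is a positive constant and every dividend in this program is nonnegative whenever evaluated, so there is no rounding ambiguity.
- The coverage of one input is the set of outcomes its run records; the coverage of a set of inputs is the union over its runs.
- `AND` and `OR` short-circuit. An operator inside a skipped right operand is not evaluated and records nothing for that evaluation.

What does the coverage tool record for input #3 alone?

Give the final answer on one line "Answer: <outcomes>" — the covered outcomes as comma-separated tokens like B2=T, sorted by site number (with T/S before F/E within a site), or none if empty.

Event log for input #3 (g=5, r=-4):
  B2->S, B1->F, B3->F, B4->F, B5->T, B7->S, B6->T
deduplicating events, the covered set is: B1=F, B2=S, B3=F, B4=F, B5=T, B6=T, B7=S

Answer: B1=F, B2=S, B3=F, B4=F, B5=T, B6=T, B7=S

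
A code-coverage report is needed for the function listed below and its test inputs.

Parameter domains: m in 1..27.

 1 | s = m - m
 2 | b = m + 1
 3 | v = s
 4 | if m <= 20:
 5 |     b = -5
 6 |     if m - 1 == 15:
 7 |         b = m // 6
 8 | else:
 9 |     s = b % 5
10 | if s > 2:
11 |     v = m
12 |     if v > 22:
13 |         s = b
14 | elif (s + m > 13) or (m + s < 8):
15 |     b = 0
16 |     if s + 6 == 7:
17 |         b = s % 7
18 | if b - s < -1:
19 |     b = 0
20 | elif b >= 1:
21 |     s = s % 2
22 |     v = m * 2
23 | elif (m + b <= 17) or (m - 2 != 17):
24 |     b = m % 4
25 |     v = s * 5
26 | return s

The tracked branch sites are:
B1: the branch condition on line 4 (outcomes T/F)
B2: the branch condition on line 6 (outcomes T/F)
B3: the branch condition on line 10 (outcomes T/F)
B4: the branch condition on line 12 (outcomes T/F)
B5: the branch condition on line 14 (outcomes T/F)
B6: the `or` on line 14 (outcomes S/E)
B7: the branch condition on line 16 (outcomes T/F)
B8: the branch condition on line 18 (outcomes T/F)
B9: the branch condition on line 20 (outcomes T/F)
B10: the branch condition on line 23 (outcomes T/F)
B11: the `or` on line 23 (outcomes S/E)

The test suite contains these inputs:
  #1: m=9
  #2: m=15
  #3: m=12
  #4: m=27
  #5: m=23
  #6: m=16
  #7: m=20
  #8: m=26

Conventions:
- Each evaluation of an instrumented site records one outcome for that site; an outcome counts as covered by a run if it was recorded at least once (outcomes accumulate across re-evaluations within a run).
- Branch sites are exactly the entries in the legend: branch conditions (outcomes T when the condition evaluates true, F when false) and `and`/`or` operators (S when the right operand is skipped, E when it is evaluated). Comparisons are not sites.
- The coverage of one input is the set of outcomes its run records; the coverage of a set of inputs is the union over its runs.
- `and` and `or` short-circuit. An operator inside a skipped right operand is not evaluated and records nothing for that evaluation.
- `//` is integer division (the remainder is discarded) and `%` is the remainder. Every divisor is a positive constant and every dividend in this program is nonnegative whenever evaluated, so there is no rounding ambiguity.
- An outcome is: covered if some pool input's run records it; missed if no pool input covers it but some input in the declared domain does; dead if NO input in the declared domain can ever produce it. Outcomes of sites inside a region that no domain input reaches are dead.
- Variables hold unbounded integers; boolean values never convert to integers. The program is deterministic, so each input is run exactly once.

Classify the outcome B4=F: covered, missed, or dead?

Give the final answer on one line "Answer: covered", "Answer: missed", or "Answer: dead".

no pool input records B4=F
but domain input (m=22) does record it -> reachable, so missed

Answer: missed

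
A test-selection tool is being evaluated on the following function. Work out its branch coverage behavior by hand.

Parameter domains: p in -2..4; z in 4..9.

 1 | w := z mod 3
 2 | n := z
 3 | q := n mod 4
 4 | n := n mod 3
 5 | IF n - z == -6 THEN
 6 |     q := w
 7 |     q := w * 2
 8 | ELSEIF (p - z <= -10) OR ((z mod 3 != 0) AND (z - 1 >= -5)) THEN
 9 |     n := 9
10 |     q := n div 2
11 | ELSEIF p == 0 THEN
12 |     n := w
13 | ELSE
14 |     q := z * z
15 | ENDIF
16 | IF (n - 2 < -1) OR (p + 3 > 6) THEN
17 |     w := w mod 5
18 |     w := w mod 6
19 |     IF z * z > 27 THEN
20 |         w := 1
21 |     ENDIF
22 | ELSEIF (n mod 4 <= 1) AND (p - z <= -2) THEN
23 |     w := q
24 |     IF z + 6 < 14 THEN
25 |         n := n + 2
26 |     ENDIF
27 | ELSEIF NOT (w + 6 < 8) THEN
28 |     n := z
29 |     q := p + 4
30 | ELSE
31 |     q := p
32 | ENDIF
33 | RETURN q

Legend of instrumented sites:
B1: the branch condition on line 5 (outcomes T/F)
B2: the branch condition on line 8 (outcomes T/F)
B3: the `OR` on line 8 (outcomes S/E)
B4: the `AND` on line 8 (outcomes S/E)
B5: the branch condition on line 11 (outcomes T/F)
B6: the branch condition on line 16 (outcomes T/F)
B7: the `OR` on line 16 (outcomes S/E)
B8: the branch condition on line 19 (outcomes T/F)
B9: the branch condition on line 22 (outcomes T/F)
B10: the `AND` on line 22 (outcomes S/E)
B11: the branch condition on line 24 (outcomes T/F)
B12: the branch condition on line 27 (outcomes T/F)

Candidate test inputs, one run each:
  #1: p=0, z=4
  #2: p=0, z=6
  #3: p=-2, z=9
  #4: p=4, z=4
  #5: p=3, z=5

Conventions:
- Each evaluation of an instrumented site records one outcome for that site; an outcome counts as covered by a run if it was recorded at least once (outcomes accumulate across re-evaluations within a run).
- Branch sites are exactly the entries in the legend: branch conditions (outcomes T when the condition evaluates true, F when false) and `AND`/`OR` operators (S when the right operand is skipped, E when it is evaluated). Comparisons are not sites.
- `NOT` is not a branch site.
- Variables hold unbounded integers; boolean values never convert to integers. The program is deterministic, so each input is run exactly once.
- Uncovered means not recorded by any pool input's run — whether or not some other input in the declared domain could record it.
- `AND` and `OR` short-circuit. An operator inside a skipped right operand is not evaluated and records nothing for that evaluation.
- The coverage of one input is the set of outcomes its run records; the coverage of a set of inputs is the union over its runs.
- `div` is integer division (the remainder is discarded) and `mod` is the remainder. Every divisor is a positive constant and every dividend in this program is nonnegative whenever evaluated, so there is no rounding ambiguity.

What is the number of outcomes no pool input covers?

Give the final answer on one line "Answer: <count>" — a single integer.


run #1 (p=0, z=4) records B1=F, B2=T, B3=E, B4=E, B6=F, B7=E, B9=T, B10=E, B11=T
run #2 (p=0, z=6) records B1=T, B6=T, B7=S, B8=T
run #3 (p=-2, z=9) records B1=F, B2=T, B3=S, B6=F, B7=E, B9=T, B10=E, B11=F
run #4 (p=4, z=4) records B1=F, B2=T, B3=E, B4=E, B6=T, B7=E, B8=F
run #5 (p=3, z=5) records B1=F, B2=T, B3=E, B4=E, B6=F, B7=E, B9=T, B10=E, B11=T
union over the pool: B1=T, B1=F, B2=T, B3=S, B3=E, B4=E, B6=T, B6=F, B7=S, B7=E, B8=T, B8=F, B9=T, B10=E, B11=T, B11=F
uncovered (8 of 24): B2=F, B4=S, B5=T, B5=F, B9=F, B10=S, B12=T, B12=F
Answer: 8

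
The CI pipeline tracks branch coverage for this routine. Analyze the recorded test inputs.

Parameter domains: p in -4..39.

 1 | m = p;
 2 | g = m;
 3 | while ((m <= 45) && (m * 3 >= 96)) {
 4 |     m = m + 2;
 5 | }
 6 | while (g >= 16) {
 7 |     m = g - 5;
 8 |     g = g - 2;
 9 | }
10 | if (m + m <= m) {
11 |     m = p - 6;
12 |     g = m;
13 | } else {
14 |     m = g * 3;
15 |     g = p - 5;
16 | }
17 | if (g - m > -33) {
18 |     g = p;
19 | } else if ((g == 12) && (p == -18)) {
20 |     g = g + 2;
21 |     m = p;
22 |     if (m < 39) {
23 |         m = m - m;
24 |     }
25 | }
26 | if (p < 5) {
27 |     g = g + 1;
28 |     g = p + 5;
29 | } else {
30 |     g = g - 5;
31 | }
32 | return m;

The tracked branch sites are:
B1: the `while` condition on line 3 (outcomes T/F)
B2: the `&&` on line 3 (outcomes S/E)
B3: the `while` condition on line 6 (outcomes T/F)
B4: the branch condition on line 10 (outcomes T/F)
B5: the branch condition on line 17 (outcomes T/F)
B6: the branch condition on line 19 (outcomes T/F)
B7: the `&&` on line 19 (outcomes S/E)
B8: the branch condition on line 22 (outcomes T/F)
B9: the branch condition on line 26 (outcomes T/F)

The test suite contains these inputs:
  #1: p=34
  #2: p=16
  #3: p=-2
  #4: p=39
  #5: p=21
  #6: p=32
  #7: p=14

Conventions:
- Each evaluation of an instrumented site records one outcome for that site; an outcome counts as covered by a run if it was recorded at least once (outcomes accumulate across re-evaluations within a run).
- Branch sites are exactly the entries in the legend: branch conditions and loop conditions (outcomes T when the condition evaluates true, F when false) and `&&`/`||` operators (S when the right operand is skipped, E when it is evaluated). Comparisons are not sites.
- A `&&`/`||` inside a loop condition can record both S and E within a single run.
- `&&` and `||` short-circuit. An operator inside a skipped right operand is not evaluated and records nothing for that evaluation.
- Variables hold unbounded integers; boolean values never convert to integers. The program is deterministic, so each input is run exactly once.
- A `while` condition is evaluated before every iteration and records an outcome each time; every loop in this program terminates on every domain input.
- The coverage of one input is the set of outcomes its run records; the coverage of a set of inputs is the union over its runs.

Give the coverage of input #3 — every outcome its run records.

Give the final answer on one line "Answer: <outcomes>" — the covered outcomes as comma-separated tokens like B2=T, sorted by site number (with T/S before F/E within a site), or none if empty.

Simulating input #3 (p=-2) step by step:
  B2->E, B1->F, B3->F, B4->T, B5->T, B9->T
deduplicating events, the covered set is: B1=F, B2=E, B3=F, B4=T, B5=T, B9=T

Answer: B1=F, B2=E, B3=F, B4=T, B5=T, B9=T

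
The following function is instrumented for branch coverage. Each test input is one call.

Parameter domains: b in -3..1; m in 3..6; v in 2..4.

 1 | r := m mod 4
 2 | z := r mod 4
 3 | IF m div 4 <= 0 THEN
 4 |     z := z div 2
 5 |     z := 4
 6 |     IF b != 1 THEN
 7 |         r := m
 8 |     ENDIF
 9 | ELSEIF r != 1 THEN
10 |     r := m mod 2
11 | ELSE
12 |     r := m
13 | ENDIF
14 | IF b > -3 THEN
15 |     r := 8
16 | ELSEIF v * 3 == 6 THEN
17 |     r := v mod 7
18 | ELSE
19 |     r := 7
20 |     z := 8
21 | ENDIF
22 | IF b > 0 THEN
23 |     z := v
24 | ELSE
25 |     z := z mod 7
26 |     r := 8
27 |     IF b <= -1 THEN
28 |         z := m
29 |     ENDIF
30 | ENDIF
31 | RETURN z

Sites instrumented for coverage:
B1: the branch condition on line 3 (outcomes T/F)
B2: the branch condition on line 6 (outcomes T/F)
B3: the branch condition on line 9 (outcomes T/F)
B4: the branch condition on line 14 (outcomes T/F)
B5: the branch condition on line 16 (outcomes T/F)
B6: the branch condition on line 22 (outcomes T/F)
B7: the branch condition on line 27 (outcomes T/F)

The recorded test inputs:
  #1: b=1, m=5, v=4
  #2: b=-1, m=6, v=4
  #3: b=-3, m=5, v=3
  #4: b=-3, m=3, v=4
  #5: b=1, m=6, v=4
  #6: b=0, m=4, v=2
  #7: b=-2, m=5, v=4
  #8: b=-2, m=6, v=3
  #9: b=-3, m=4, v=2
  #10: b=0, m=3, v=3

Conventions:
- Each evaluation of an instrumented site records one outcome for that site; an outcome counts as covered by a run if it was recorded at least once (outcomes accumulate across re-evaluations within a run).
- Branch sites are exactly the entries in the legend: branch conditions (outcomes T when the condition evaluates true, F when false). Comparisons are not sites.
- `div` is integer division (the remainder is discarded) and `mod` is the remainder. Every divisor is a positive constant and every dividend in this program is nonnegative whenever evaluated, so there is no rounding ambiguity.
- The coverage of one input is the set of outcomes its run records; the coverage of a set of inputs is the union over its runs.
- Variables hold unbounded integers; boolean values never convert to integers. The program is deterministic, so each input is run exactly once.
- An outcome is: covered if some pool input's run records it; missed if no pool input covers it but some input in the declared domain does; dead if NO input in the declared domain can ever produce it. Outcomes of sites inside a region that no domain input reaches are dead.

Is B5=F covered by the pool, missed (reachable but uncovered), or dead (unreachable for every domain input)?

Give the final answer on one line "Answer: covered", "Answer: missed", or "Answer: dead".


B5=F is recorded by pool input(s) 3, 4 -> covered
Answer: covered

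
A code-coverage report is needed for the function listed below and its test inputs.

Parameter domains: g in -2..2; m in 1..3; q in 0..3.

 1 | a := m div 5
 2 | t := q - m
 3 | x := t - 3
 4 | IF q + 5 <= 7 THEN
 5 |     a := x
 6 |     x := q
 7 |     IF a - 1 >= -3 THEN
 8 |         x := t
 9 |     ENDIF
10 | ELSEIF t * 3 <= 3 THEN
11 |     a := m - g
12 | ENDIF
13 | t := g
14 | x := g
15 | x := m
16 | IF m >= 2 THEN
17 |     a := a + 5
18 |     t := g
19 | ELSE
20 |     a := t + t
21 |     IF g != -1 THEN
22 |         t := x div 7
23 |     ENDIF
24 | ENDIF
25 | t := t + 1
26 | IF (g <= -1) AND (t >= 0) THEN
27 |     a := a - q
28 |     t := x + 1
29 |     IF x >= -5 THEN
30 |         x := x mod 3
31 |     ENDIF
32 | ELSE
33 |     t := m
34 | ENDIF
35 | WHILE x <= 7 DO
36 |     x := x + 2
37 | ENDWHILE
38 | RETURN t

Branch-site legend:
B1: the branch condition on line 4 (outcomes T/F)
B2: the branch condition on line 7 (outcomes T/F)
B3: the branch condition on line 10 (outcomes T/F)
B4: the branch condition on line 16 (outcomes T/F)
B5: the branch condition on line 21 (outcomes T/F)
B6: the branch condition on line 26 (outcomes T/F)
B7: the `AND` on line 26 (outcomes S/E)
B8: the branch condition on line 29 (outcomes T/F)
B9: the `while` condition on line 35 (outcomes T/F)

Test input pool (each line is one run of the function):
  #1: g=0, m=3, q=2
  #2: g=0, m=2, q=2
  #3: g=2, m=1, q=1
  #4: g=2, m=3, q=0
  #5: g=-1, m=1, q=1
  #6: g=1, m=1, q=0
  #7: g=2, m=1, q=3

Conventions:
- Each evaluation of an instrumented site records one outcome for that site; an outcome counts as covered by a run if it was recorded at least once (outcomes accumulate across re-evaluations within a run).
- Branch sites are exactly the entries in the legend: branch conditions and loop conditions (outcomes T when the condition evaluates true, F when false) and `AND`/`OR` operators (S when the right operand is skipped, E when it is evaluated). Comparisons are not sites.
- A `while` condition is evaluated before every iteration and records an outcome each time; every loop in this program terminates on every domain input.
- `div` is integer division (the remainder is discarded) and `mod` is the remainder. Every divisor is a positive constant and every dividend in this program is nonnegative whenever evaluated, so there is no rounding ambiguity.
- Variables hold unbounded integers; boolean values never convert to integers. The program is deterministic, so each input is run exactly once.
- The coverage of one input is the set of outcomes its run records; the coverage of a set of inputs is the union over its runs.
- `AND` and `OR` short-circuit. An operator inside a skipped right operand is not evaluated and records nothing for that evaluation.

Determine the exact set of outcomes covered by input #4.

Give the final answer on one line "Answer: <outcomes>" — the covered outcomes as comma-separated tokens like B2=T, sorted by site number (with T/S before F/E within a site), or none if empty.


Tracing the run of input #4 (g=2, m=3, q=0):
  B1->T, B2->F, B4->T, B7->S, B6->F, B9->T, B9->T, B9->T, B9->F
deduplicating events, the covered set is: B1=T, B2=F, B4=T, B6=F, B7=S, B9=T, B9=F
Answer: B1=T, B2=F, B4=T, B6=F, B7=S, B9=T, B9=F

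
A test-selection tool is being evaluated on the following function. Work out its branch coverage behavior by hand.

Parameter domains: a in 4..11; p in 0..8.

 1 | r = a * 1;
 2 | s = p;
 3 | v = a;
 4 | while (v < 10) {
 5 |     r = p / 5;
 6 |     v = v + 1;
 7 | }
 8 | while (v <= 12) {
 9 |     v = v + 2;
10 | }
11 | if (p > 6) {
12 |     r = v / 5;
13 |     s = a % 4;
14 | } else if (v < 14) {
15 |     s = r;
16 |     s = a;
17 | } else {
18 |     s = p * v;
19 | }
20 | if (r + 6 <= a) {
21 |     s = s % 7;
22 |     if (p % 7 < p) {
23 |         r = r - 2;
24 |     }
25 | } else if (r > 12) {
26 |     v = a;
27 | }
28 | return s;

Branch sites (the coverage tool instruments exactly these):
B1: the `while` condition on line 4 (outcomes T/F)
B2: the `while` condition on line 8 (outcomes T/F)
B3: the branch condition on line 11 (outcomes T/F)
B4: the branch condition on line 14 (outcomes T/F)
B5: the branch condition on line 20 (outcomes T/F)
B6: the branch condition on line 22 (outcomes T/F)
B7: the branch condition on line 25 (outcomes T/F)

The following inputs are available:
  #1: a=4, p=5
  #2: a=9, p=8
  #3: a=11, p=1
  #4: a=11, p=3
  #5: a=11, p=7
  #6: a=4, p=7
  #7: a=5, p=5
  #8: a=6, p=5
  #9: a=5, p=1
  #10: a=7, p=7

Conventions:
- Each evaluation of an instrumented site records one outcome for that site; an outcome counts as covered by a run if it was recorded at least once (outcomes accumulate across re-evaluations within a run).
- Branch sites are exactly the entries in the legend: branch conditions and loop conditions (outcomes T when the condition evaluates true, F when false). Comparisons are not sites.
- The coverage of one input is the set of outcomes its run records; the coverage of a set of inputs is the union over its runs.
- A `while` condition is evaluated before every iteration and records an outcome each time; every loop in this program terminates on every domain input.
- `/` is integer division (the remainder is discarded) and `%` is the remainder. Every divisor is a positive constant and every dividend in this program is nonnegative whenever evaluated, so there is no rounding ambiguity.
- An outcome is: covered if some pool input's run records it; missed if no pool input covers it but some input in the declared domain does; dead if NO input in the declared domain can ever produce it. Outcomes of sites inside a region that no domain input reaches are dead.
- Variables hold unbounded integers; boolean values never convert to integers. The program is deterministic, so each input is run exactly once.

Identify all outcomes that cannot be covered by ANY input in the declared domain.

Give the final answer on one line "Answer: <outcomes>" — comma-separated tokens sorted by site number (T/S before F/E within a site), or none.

checking every outcome against all 72 domain inputs:
  B7=T: zero occurrences over every domain input -> dead
  reachable outcomes have witnesses, e.g. B1=T (e.g. a=4, p=0), B1=F (e.g. a=4, p=0), B2=T (e.g. a=4, p=0), B2=F (e.g. a=4, p=0)

Answer: B7=T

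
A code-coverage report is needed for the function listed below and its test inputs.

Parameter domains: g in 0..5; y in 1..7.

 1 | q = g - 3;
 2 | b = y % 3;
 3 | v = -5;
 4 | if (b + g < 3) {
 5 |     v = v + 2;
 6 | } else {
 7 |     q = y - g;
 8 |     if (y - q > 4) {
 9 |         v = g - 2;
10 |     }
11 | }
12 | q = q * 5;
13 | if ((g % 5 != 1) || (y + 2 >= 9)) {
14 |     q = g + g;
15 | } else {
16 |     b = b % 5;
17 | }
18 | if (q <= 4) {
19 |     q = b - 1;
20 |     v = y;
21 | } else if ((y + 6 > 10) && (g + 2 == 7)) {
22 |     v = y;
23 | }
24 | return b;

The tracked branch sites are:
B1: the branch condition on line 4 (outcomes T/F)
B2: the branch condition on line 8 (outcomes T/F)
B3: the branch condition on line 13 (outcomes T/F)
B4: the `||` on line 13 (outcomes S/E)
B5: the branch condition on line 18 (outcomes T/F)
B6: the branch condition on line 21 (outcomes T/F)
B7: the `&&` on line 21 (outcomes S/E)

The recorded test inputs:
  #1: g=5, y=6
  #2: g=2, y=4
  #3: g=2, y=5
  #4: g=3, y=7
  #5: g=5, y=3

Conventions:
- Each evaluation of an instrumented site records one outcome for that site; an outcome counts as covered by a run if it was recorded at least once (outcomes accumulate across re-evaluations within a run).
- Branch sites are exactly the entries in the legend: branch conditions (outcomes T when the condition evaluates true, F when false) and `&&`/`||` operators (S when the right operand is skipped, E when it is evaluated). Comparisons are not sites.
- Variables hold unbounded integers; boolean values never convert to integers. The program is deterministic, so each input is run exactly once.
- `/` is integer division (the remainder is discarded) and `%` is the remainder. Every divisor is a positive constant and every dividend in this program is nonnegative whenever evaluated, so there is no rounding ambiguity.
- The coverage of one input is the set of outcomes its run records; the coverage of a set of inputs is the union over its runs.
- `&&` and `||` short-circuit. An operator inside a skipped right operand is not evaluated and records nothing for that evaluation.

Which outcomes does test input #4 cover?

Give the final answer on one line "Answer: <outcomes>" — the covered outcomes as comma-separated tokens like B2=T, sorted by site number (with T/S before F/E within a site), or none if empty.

Simulating input #4 (g=3, y=7) step by step:
  B1->F, B2->F, B4->S, B3->T, B5->F, B7->E, B6->F
deduplicating events, the covered set is: B1=F, B2=F, B3=T, B4=S, B5=F, B6=F, B7=E

Answer: B1=F, B2=F, B3=T, B4=S, B5=F, B6=F, B7=E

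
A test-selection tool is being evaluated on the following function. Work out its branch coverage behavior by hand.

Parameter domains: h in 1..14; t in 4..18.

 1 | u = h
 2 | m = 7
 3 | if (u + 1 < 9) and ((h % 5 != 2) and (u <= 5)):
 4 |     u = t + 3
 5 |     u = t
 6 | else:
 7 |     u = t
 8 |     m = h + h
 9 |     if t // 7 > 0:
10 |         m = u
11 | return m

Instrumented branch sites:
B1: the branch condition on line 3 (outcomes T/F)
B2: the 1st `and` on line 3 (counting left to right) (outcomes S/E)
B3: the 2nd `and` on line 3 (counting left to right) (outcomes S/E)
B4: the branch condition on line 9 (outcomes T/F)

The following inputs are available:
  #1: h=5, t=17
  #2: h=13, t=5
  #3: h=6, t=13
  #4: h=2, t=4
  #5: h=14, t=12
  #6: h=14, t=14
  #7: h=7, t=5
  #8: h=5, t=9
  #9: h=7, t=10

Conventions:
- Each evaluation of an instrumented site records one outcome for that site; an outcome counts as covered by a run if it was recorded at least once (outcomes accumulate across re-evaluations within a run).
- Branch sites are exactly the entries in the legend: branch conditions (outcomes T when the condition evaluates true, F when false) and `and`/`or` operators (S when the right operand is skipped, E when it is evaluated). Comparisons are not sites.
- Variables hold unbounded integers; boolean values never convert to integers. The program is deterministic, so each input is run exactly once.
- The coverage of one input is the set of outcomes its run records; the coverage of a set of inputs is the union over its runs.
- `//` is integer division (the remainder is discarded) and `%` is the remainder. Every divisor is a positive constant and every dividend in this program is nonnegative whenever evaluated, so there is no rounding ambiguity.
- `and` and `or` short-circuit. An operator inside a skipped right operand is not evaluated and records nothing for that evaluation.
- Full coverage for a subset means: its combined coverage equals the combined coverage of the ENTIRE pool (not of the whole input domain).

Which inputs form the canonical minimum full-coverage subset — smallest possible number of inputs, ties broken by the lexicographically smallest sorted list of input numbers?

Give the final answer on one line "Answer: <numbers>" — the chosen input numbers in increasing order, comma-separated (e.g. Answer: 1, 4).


input #1, h=5, t=17: events B2->E, B3->E, B1->T; outcomes B1=T, B2=E, B3=E
input #2, h=13, t=5: events B2->S, B1->F, B4->F; outcomes B1=F, B2=S, B4=F
input #3, h=6, t=13: events B2->E, B3->E, B1->F, B4->T; outcomes B1=F, B2=E, B3=E, B4=T
input #4, h=2, t=4: events B2->E, B3->S, B1->F, B4->F; outcomes B1=F, B2=E, B3=S, B4=F
input #5, h=14, t=12: events B2->S, B1->F, B4->T; outcomes B1=F, B2=S, B4=T
input #6, h=14, t=14: events B2->S, B1->F, B4->T; outcomes B1=F, B2=S, B4=T
input #7, h=7, t=5: events B2->E, B3->S, B1->F, B4->F; outcomes B1=F, B2=E, B3=S, B4=F
input #8, h=5, t=9: events B2->E, B3->E, B1->T; outcomes B1=T, B2=E, B3=E
input #9, h=7, t=10: events B2->E, B3->S, B1->F, B4->T; outcomes B1=F, B2=E, B3=S, B4=T
together the pool reaches 8 outcomes: B1=T, B1=F, B2=S, B2=E, B3=S, B3=E, B4=T, B4=F
every size-1 subset falls short of the 8 outcomes (best: 4/8)
every size-2 subset falls short of the 8 outcomes (best: 6/8)
inputs {1, 2, 9} (size 3) cover everything; no size-3 subset with a lexicographically smaller index list covers all 8
Answer: 1, 2, 9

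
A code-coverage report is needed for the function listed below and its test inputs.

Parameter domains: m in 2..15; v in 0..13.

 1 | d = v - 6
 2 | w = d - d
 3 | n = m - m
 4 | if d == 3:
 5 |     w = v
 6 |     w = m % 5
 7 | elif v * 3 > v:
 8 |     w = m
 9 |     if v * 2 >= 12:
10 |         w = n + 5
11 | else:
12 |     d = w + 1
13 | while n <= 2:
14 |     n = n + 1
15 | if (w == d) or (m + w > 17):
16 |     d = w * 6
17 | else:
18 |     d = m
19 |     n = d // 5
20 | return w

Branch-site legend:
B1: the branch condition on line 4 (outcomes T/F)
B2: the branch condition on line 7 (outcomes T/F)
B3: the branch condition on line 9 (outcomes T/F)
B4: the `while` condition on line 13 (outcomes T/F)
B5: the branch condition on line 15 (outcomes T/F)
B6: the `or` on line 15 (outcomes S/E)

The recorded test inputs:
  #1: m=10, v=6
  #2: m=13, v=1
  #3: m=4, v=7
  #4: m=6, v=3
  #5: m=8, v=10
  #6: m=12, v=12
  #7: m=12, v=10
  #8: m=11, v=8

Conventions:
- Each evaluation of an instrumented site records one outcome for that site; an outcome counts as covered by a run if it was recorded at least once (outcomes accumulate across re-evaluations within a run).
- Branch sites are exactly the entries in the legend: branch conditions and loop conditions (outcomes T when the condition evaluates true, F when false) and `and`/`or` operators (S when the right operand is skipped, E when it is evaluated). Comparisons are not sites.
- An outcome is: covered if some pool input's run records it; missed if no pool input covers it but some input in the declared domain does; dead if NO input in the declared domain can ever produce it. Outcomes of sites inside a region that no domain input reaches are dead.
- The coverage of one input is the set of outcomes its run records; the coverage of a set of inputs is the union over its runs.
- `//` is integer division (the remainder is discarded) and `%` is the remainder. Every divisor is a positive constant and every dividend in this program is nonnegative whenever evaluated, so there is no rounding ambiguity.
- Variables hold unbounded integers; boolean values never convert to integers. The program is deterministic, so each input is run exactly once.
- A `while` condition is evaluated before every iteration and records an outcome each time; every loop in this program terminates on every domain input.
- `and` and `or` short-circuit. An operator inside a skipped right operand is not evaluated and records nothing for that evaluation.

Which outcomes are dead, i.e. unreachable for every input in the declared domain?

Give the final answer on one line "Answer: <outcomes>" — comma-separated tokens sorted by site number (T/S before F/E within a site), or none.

exhaustive pass over the 196-input domain:
  reachable outcomes have witnesses, e.g. B1=T (e.g. m=2, v=9), B1=F (e.g. m=2, v=0), B2=T (e.g. m=2, v=1), B2=F (e.g. m=2, v=0)

Answer: none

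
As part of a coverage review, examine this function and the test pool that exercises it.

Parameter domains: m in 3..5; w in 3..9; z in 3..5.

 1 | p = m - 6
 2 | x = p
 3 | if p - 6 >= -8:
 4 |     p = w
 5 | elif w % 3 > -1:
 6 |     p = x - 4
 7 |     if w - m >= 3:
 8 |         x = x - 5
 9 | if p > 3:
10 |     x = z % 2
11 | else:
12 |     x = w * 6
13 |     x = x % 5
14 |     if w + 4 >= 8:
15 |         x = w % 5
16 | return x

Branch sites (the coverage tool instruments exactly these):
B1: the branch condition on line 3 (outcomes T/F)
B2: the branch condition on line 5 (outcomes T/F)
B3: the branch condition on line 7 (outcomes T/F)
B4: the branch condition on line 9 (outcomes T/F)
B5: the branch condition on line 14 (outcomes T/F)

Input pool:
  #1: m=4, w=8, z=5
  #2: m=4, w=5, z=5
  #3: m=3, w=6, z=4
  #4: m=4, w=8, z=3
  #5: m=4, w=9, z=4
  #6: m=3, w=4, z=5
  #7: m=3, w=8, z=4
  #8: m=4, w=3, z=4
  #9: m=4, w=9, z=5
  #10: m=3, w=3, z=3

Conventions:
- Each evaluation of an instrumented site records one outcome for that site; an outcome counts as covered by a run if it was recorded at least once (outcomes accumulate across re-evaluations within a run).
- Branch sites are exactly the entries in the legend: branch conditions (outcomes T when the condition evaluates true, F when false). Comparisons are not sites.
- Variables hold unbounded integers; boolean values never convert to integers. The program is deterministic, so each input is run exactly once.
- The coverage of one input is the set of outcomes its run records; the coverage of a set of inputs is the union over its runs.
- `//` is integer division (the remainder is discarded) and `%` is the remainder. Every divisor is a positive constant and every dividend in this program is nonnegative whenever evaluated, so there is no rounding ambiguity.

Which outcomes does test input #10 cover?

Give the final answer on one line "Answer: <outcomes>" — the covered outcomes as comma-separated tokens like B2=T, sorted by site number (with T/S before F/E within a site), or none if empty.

Running input #10 (m=3, w=3, z=3), event by event:
  B1->F, B2->T, B3->F, B4->F, B5->F
deduplicating events, the covered set is: B1=F, B2=T, B3=F, B4=F, B5=F

Answer: B1=F, B2=T, B3=F, B4=F, B5=F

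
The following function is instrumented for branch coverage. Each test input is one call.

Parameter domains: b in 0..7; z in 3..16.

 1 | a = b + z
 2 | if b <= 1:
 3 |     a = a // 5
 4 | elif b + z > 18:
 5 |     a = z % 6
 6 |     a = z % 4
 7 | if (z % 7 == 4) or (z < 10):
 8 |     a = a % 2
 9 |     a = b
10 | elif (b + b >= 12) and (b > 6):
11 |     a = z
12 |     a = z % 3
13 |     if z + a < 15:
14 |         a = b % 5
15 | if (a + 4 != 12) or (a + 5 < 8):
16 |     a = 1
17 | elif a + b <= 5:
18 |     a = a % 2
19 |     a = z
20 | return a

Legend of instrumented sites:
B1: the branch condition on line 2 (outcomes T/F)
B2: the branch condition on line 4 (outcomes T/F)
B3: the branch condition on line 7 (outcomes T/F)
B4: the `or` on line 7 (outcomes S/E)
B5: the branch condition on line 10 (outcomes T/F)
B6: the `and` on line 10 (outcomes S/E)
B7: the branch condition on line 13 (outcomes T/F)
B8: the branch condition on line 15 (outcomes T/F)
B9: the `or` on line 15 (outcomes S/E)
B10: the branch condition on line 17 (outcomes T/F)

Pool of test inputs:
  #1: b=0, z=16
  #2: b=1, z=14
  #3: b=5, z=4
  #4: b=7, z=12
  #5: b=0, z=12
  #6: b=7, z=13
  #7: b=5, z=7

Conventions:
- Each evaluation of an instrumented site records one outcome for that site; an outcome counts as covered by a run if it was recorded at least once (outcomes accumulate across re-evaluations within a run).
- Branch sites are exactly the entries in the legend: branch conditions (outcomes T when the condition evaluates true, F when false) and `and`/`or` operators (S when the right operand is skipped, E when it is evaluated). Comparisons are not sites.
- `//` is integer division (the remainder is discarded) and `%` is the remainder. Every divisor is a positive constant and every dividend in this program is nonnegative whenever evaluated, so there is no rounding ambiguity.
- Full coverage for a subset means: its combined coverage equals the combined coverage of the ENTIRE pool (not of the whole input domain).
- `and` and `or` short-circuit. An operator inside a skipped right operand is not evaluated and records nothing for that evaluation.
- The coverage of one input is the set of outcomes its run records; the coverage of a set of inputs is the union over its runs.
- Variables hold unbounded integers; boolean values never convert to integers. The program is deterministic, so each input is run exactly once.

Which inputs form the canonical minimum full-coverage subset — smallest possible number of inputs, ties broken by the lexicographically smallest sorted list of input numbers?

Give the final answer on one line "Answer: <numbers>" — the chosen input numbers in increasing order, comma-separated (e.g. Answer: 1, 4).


input #1, b=0, z=16: events B1->T, B4->E, B3->F, B6->S, B5->F, B9->S, B8->T; outcomes B1=T, B3=F, B4=E, B5=F, B6=S, B8=T, B9=S
input #2, b=1, z=14: events B1->T, B4->E, B3->F, B6->S, B5->F, B9->S, B8->T; outcomes B1=T, B3=F, B4=E, B5=F, B6=S, B8=T, B9=S
input #3, b=5, z=4: events B1->F, B2->F, B4->S, B3->T, B9->S, B8->T; outcomes B1=F, B2=F, B3=T, B4=S, B8=T, B9=S
input #4, b=7, z=12: events B1->F, B2->T, B4->E, B3->F, B6->E, B5->T, B7->T, B9->S, B8->T; outcomes B1=F, B2=T, B3=F, B4=E, B5=T, B6=E, B7=T, B8=T, B9=S
input #5, b=0, z=12: events B1->T, B4->E, B3->F, B6->S, B5->F, B9->S, B8->T; outcomes B1=T, B3=F, B4=E, B5=F, B6=S, B8=T, B9=S
input #6, b=7, z=13: events B1->F, B2->T, B4->E, B3->F, B6->E, B5->T, B7->T, B9->S, B8->T; outcomes B1=F, B2=T, B3=F, B4=E, B5=T, B6=E, B7=T, B8=T, B9=S
input #7, b=5, z=7: events B1->F, B2->F, B4->E, B3->T, B9->S, B8->T; outcomes B1=F, B2=F, B3=T, B4=E, B8=T, B9=S
pool-wide coverage (15 outcomes): B1=T, B1=F, B2=T, B2=F, B3=T, B3=F, B4=S, B4=E, B5=T, B5=F, B6=S, B6=E, B7=T, B8=T, B9=S
size 1 is not enough: best union over all size-1 subsets is 9/15
size 2 is not enough: best union over all size-2 subsets is 12/15
size 3: inputs {1, 3, 4} cover all 15 outcomes, and no lexicographically smaller subset of this size does
Answer: 1, 3, 4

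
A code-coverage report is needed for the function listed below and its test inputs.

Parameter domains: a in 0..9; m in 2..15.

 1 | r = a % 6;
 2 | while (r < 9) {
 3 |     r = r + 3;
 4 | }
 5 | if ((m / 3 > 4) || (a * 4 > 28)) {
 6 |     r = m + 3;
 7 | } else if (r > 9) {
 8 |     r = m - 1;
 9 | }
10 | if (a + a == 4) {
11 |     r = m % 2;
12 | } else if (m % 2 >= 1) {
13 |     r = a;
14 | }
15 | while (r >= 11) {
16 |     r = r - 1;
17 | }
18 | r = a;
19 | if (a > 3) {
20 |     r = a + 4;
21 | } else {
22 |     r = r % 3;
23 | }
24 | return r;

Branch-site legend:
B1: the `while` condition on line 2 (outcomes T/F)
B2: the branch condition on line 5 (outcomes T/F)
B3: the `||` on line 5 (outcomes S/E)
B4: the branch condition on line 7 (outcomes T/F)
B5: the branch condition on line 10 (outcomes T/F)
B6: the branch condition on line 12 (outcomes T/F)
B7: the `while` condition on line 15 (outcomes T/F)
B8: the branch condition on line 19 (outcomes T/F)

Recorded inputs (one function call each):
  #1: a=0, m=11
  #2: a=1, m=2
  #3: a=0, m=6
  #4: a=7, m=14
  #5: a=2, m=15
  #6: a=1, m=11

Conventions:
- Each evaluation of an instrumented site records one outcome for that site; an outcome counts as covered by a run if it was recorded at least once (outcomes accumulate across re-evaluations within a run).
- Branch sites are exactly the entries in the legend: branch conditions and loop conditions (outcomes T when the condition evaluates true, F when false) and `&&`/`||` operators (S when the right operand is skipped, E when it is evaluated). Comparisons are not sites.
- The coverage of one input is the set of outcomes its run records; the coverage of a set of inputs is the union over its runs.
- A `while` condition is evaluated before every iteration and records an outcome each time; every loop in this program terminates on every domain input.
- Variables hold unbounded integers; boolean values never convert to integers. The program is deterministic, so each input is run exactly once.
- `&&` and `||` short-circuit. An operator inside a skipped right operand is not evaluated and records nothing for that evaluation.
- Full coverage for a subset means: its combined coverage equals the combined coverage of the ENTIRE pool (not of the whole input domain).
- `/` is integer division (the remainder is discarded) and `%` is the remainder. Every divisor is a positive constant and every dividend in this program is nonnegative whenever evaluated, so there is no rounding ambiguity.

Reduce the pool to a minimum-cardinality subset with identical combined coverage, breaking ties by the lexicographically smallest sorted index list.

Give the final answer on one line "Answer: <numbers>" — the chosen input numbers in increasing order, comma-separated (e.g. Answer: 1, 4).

input #1, a=0, m=11: outcomes B1=T, B1=F, B2=F, B3=E, B4=F, B5=F, B6=T, B7=F, B8=F
input #2, a=1, m=2: outcomes B1=T, B1=F, B2=F, B3=E, B4=T, B5=F, B6=F, B7=F, B8=F
input #3, a=0, m=6: outcomes B1=T, B1=F, B2=F, B3=E, B4=F, B5=F, B6=F, B7=F, B8=F
input #4, a=7, m=14: outcomes B1=T, B1=F, B2=F, B3=E, B4=T, B5=F, B6=F, B7=T, B7=F, B8=T
input #5, a=2, m=15: outcomes B1=T, B1=F, B2=T, B3=S, B5=T, B7=F, B8=F
input #6, a=1, m=11: outcomes B1=T, B1=F, B2=F, B3=E, B4=T, B5=F, B6=T, B7=F, B8=F
pool-wide coverage (16 outcomes): B1=T, B1=F, B2=T, B2=F, B3=S, B3=E, B4=T, B4=F, B5=T, B5=F, B6=T, B6=F, B7=T, B7=F, B8=T, B8=F
every size-1 subset falls short of the 16 outcomes (best: 10/16)
every size-2 subset falls short of the 16 outcomes (best: 14/16)
size 3: inputs {1, 4, 5} cover all 16 outcomes, and no lexicographically smaller subset of this size does

Answer: 1, 4, 5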